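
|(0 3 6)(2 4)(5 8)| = 6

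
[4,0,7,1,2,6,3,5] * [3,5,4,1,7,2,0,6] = [7,3,6,5,4,0,1,2]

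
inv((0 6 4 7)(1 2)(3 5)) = (0 7 4 6)(1 2)(3 5)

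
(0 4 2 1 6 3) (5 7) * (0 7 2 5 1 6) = (0 4 5 2 6 3 7 1) 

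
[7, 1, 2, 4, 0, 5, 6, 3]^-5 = [4, 1, 2, 7, 3, 5, 6, 0]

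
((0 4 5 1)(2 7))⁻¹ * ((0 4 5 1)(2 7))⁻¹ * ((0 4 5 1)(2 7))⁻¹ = (0 4 5 1)(2 7)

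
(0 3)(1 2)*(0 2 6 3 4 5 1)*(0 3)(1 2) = (0 4 5 2 3 1 6)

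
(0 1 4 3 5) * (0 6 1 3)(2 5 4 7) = (0 3 4)(1 7 2 5 6)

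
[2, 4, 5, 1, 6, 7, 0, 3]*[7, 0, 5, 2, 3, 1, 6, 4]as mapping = [0→5, 1→3, 2→1, 3→0, 4→6, 5→4, 6→7, 7→2]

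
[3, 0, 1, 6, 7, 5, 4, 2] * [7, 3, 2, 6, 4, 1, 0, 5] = [6, 7, 3, 0, 5, 1, 4, 2]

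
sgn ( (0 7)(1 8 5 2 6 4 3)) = -1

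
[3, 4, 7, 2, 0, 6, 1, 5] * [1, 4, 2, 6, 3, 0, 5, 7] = [6, 3, 7, 2, 1, 5, 4, 0]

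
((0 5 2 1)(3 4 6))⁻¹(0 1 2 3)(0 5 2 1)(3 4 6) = (0 1 4 5)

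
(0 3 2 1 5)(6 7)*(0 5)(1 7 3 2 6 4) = (0 2 7 4 1)(3 6)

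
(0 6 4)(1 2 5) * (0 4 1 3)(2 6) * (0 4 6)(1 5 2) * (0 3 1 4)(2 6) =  (0 4 2 6 5 1 3)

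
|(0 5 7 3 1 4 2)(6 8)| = 14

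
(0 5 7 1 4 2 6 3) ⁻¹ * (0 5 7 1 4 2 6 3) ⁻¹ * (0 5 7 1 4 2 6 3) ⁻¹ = (0 2 7 3 4 5 6 1) 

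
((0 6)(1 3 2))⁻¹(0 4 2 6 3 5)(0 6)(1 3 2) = (0 2 5 6 4 1)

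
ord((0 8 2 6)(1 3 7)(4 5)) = 12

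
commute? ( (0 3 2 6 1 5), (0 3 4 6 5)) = no: (0 3 2 6 1 5)*(0 3 4 6 5) = (0 4 6 1)(2 5 3), (0 3 4 6 5)*(0 3 2 6 1 5) = (0 2 6)(1 5 3 4)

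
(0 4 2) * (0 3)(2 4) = (0 2 3)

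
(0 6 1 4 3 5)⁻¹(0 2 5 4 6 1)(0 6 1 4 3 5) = (0 3 1 4 6 2)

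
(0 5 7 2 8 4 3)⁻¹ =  (0 3 4 8 2 7 5)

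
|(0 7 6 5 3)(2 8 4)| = 15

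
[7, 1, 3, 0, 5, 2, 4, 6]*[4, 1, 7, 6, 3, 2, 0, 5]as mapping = [0→5, 1→1, 2→6, 3→4, 4→2, 5→7, 6→3, 7→0]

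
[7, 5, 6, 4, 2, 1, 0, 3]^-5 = [7, 5, 6, 4, 2, 1, 0, 3]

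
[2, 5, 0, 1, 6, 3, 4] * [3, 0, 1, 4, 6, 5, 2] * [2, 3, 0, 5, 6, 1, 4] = [3, 1, 5, 2, 0, 6, 4]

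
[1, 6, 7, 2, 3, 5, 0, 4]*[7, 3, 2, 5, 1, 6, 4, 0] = [3, 4, 0, 2, 5, 6, 7, 1]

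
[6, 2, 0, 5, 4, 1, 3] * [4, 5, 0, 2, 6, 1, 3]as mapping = [0→3, 1→0, 2→4, 3→1, 4→6, 5→5, 6→2]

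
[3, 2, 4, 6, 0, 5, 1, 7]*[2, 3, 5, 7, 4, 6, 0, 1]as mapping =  [0→7, 1→5, 2→4, 3→0, 4→2, 5→6, 6→3, 7→1]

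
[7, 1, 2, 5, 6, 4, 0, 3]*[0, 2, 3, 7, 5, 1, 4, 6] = [6, 2, 3, 1, 4, 5, 0, 7]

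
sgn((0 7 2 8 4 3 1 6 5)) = 1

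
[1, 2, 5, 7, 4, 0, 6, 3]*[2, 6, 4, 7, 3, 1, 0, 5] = [6, 4, 1, 5, 3, 2, 0, 7]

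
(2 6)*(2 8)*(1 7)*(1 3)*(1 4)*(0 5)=(0 5)(1 7 3 4)(2 6 8)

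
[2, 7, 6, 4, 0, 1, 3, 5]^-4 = [2, 5, 6, 4, 0, 7, 3, 1]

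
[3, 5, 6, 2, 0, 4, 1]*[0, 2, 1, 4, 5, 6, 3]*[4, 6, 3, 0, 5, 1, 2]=[5, 2, 0, 6, 4, 1, 3]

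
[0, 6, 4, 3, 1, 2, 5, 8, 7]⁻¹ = [0, 4, 5, 3, 2, 6, 1, 8, 7]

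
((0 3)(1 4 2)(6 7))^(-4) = (1 2 4)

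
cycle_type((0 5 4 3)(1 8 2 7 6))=4.5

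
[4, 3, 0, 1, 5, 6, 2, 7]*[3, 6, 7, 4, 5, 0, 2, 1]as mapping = [0→5, 1→4, 2→3, 3→6, 4→0, 5→2, 6→7, 7→1]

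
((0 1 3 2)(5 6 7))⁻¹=(0 2 3 1)(5 7 6)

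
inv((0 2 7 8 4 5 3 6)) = (0 6 3 5 4 8 7 2)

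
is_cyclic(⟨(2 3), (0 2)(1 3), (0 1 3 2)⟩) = no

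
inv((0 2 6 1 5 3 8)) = (0 8 3 5 1 6 2)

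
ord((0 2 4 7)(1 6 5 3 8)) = 20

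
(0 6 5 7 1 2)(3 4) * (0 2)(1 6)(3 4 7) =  (0 1)(3 7 6 5)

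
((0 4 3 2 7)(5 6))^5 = (5 6)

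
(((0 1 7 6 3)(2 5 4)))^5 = (2 4 5)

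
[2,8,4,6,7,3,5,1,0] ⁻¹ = [8,7,0,5,2,6,3,4,1] 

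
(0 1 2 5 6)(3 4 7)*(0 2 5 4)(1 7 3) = (0 7 1 5 6 2 4 3)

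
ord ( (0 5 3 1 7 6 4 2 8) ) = 9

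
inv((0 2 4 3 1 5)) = (0 5 1 3 4 2)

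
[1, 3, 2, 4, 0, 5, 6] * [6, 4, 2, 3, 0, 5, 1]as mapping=[0→4, 1→3, 2→2, 3→0, 4→6, 5→5, 6→1]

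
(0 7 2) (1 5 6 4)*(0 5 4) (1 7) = (0 1 4 7 2 5 6) 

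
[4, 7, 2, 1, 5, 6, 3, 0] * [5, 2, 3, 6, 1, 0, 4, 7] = [1, 7, 3, 2, 0, 4, 6, 5]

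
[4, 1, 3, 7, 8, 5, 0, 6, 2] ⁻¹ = [6, 1, 8, 2, 0, 5, 7, 3, 4] 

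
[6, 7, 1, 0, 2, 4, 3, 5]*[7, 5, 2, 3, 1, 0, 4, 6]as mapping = [0→4, 1→6, 2→5, 3→7, 4→2, 5→1, 6→3, 7→0]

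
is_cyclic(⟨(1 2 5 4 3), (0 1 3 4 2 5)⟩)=no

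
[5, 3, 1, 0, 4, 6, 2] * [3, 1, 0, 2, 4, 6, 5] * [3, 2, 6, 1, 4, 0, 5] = [5, 6, 2, 1, 4, 0, 3]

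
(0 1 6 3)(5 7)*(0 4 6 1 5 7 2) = (0 5 2)(3 4 6)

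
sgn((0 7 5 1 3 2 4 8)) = -1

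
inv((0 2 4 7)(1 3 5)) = (0 7 4 2)(1 5 3)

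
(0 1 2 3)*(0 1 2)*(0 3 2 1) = (0 1 3)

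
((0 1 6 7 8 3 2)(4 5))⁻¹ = (0 2 3 8 7 6 1)(4 5)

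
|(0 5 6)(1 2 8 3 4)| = 15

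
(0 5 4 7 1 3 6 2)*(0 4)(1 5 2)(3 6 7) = (0 2 4 3 7 5)(1 6)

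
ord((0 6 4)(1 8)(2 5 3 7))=12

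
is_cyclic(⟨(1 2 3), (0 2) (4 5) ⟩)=no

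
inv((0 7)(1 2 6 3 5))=(0 7)(1 5 3 6 2)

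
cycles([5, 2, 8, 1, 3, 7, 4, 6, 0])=(0 5 7 6 4 3 1 2 8)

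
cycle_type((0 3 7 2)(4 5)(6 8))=2^2.4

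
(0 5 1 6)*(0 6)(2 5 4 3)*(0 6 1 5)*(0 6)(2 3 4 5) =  (0 5 2 6 1)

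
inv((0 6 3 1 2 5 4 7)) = (0 7 4 5 2 1 3 6)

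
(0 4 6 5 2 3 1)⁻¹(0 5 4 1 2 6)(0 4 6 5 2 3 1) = (0 3 5 4 2 6)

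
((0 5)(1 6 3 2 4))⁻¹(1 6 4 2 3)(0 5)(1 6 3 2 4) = (1 4 2 6 3)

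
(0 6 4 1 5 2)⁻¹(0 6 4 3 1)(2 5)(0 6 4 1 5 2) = (0 2)(1 3 5 6 4)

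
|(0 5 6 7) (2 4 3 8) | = 4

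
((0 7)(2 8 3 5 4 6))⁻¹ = (0 7)(2 6 4 5 3 8)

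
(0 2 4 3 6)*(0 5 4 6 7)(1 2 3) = (0 3 7)(1 2 6 5 4)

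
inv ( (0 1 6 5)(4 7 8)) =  (0 5 6 1)(4 8 7)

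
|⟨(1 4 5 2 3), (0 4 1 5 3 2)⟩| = 120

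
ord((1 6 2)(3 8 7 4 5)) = 15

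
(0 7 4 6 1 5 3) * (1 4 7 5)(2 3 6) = (0 5 6 4 2 3)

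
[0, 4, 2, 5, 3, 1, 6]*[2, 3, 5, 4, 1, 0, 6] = [2, 1, 5, 0, 4, 3, 6]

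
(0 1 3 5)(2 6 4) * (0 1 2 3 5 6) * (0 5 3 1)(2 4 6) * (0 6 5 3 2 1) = (0 4)(1 2 3)(5 6)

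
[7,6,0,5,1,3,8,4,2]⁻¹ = [2,4,8,5,7,3,1,0,6]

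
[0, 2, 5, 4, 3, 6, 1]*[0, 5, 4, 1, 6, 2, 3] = [0, 4, 2, 6, 1, 3, 5]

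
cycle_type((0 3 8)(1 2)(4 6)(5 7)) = 2^3.3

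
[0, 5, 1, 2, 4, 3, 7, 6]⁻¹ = [0, 2, 3, 5, 4, 1, 7, 6]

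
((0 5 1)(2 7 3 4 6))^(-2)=(0 5 1)(2 4 7 6 3)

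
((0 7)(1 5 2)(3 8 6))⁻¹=(0 7)(1 2 5)(3 6 8)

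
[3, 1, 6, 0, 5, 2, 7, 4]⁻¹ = [3, 1, 5, 0, 7, 4, 2, 6]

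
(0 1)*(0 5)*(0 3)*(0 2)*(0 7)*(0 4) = (0 1 5 3 2 7 4) 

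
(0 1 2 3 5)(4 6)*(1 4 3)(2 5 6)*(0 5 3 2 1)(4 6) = (0 6 2)(1 3 4)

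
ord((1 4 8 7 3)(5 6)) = 10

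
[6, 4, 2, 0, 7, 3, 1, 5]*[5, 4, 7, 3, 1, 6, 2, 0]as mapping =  [0→2, 1→1, 2→7, 3→5, 4→0, 5→3, 6→4, 7→6]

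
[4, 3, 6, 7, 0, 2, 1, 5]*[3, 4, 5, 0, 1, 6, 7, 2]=[1, 0, 7, 2, 3, 5, 4, 6]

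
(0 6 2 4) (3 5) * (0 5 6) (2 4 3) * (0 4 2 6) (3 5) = (0 4 3) (2 5 6) 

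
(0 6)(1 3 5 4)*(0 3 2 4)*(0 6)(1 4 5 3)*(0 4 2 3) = (0 4 2 5 6 1 3)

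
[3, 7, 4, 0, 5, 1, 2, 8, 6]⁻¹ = [3, 5, 6, 0, 2, 4, 8, 1, 7]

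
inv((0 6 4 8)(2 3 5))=(0 8 4 6)(2 5 3)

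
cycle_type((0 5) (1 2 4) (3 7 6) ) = 2.3^2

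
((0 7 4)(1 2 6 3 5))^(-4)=(0 4 7)(1 2 6 3 5)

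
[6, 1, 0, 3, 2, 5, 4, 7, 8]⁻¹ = [2, 1, 4, 3, 6, 5, 0, 7, 8]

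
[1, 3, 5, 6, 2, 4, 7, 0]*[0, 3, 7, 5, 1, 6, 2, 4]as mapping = [0→3, 1→5, 2→6, 3→2, 4→7, 5→1, 6→4, 7→0]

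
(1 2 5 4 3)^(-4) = (1 2 5 4 3)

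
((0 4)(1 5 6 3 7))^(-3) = (0 4)(1 6 7 5 3)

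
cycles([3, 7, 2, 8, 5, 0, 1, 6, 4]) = (0 3 8 4 5)(1 7 6)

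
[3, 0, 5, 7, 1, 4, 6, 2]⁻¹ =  [1, 4, 7, 0, 5, 2, 6, 3]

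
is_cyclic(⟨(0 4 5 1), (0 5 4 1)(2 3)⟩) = no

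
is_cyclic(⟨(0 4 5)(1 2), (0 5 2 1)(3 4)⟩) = no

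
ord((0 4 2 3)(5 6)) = 4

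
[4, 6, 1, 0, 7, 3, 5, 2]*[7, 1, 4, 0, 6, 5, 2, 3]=[6, 2, 1, 7, 3, 0, 5, 4]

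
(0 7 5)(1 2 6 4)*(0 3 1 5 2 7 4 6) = (0 4 5 3 1 7 2)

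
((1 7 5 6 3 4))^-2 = (1 3 5)(4 6 7)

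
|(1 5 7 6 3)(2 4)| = 10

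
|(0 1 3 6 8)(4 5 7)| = 15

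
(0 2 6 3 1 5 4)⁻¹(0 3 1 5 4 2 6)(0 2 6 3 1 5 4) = (0 6 3 2 1 5 4)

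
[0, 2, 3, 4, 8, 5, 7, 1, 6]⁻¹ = [0, 7, 1, 2, 3, 5, 8, 6, 4]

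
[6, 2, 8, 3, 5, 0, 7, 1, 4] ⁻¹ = [5, 7, 1, 3, 8, 4, 0, 6, 2] 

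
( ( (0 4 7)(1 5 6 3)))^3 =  (1 3 6 5)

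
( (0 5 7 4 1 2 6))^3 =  (0 4 6 7 2 5 1)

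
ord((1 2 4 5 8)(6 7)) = 10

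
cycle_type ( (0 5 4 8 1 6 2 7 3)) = 9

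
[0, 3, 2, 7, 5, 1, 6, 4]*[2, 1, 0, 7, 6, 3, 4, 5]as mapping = [0→2, 1→7, 2→0, 3→5, 4→3, 5→1, 6→4, 7→6]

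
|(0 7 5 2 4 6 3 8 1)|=9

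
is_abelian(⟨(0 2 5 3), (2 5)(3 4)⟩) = no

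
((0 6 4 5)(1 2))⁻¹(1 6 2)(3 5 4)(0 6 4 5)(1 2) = (0 5 3)(1 2 4)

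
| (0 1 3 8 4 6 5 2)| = 8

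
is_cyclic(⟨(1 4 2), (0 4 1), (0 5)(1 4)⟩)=no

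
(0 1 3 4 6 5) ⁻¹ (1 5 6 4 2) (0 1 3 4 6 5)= (0 5 6 2 3) 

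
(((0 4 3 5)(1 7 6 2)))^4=()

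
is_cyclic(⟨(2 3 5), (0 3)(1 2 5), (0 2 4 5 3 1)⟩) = no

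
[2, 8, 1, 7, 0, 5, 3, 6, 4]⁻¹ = [4, 2, 0, 6, 8, 5, 7, 3, 1]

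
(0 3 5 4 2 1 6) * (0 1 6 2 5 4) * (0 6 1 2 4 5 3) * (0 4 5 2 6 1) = (0 4 3 2)(1 5)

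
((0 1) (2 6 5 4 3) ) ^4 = (2 3 4 5 6) 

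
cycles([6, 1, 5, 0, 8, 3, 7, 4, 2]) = (0 6 7 4 8 2 5 3)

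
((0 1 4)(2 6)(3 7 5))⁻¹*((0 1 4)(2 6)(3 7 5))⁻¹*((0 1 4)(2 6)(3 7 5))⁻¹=(2 6)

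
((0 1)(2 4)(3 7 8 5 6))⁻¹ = (0 1)(2 4)(3 6 5 8 7)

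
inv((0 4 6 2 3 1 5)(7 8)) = (0 5 1 3 2 6 4)(7 8)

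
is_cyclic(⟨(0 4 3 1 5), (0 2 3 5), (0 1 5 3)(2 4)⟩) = no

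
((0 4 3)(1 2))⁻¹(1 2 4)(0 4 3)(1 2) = (1 3 2)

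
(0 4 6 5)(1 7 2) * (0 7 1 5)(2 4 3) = (0 3 2 5 7 4 6)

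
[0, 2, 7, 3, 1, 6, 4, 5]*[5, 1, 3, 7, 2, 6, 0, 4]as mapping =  [0→5, 1→3, 2→4, 3→7, 4→1, 5→0, 6→2, 7→6]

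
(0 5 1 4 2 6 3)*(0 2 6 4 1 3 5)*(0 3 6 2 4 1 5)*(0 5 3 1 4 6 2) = (0 1 3 6 5 2 4)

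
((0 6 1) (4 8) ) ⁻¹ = (0 1 6) (4 8) 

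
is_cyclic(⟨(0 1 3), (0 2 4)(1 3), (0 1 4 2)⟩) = no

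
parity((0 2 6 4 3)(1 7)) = odd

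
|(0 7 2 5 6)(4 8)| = 10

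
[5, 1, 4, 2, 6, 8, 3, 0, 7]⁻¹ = [7, 1, 3, 6, 2, 0, 4, 8, 5]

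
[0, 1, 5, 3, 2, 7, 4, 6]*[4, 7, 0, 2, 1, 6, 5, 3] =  [4, 7, 6, 2, 0, 3, 1, 5]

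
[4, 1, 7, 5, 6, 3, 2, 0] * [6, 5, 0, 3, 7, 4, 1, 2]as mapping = [0→7, 1→5, 2→2, 3→4, 4→1, 5→3, 6→0, 7→6]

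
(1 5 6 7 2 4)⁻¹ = (1 4 2 7 6 5)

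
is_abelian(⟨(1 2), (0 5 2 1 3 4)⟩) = no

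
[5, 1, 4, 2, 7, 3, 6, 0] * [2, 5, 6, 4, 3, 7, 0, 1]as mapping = [0→7, 1→5, 2→3, 3→6, 4→1, 5→4, 6→0, 7→2]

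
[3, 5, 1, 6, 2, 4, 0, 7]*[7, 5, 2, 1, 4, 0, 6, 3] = [1, 0, 5, 6, 2, 4, 7, 3]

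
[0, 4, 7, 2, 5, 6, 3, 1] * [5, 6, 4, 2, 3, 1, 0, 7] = [5, 3, 7, 4, 1, 0, 2, 6]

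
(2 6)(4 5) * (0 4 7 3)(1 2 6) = (0 4 5 7 3)(1 2)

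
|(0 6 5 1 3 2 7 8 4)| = 9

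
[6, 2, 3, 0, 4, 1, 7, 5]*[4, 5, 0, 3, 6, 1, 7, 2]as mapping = [0→7, 1→0, 2→3, 3→4, 4→6, 5→5, 6→2, 7→1]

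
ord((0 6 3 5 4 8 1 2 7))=9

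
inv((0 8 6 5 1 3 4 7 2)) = (0 2 7 4 3 1 5 6 8)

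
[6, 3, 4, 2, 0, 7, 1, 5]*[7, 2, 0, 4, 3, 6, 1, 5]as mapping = [0→1, 1→4, 2→3, 3→0, 4→7, 5→5, 6→2, 7→6]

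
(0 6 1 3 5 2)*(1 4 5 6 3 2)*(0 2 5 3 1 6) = (0 1 5 6 4 3)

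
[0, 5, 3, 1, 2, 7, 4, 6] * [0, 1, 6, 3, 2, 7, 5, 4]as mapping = [0→0, 1→7, 2→3, 3→1, 4→6, 5→4, 6→2, 7→5]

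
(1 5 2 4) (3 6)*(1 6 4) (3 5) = (1 3 4 6 5 2) 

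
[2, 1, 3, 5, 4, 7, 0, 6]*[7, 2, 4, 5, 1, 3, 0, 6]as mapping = [0→4, 1→2, 2→5, 3→3, 4→1, 5→6, 6→7, 7→0]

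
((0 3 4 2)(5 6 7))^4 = (5 6 7)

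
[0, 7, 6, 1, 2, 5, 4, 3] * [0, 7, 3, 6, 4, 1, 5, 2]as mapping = [0→0, 1→2, 2→5, 3→7, 4→3, 5→1, 6→4, 7→6]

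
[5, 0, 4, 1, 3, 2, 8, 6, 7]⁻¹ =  [1, 3, 5, 4, 2, 0, 7, 8, 6]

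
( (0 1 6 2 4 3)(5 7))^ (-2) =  (0 4 6)(1 3 2)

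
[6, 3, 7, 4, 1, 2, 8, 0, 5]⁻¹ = [7, 4, 5, 1, 3, 8, 0, 2, 6]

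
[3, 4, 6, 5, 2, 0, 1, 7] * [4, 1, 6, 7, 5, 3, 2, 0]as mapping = [0→7, 1→5, 2→2, 3→3, 4→6, 5→4, 6→1, 7→0]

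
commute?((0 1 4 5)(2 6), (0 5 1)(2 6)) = no:(0 1 4 5)(2 6)*(0 5 1)(2 6) = (1 4), (0 5 1)(2 6)*(0 1 4 5)(2 6) = (4 5)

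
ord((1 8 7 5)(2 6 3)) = 12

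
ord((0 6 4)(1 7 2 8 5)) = 15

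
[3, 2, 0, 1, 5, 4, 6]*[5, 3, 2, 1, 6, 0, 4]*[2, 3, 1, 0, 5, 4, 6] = [3, 1, 4, 0, 2, 6, 5]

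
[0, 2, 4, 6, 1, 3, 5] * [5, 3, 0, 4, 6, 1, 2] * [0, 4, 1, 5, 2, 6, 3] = [6, 0, 3, 1, 5, 2, 4]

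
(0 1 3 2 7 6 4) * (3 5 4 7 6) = (0 1 5 4)(2 6 7 3)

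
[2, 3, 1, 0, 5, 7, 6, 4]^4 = [0, 1, 2, 3, 5, 7, 6, 4]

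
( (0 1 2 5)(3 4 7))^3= (0 5 2 1)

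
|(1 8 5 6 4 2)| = 6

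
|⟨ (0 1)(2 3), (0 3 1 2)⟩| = 4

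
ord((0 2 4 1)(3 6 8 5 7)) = 20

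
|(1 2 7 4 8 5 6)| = 7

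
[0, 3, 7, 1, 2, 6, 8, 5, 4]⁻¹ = [0, 3, 4, 1, 8, 7, 5, 2, 6]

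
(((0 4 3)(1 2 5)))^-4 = (0 3 4)(1 5 2)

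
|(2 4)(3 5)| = 2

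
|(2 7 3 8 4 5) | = 6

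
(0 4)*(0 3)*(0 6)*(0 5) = (0 4 3 6 5)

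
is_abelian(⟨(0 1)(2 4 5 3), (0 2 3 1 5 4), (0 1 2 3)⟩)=no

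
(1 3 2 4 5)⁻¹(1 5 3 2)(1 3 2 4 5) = (1 2 4 3)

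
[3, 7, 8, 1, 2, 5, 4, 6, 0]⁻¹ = [8, 3, 4, 0, 6, 5, 7, 1, 2]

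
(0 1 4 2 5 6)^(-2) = (0 5 4)(1 6 2)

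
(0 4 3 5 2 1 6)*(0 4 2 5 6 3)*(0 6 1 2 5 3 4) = (0 5 3 1 4 6)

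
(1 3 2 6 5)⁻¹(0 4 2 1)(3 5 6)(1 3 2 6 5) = (0 4 6 3)(1 5 2)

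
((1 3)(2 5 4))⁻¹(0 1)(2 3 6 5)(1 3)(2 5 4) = (0 3)(1 6 4 5)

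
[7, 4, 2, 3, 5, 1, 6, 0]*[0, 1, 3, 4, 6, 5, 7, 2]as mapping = [0→2, 1→6, 2→3, 3→4, 4→5, 5→1, 6→7, 7→0]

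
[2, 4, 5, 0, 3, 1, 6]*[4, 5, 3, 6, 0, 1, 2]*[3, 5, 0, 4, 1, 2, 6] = [4, 3, 5, 1, 6, 2, 0]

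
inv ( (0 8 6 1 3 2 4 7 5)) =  (0 5 7 4 2 3 1 6 8)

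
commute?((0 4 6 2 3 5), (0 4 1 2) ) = no:(0 4 6 2 3 5) * (0 4 1 2) = (0 1 2 3 5 4 6), (0 4 1 2) * (0 4 6 2 3 5) = (0 6 2 4 1 3 5) 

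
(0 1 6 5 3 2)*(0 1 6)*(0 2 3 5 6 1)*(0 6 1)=(1 2 6)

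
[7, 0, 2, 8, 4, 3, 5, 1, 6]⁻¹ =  [1, 7, 2, 5, 4, 6, 8, 0, 3]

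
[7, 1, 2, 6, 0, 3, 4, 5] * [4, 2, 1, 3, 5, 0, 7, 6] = [6, 2, 1, 7, 4, 3, 5, 0]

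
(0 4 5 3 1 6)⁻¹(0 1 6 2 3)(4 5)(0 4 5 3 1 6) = (0 2 1 4 6)(3 5)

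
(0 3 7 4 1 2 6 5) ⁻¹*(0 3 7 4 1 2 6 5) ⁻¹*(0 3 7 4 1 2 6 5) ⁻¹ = (0 2 7 5 1 3 6 4) 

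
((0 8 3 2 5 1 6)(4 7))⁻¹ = (0 6 1 5 2 3 8)(4 7)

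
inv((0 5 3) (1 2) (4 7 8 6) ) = (0 3 5) (1 2) (4 6 8 7) 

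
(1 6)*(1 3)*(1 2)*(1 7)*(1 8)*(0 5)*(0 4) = (0 5 4)(1 6 3 2 7 8)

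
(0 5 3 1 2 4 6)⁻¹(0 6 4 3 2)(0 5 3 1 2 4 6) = (0 6 1 4 5)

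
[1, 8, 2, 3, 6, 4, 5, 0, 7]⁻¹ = [7, 0, 2, 3, 5, 6, 4, 8, 1]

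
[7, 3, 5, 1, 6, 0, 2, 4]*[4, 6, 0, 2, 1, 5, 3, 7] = [7, 2, 5, 6, 3, 4, 0, 1]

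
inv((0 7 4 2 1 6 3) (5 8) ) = (0 3 6 1 2 4 7) (5 8) 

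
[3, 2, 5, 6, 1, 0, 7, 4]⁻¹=[5, 4, 1, 0, 7, 2, 3, 6]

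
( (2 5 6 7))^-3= (2 5 6 7)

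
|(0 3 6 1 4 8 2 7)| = 8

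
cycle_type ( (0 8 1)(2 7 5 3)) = 3.4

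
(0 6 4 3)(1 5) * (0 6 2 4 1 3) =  (0 2 4)(1 5 3 6)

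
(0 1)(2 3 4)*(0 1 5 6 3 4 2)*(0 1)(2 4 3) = (0 5 6 2 3 4 1)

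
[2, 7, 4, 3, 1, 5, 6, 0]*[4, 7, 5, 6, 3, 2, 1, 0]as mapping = [0→5, 1→0, 2→3, 3→6, 4→7, 5→2, 6→1, 7→4]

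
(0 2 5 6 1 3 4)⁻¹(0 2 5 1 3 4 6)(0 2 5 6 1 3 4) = (0 1 2 5 6 3 4)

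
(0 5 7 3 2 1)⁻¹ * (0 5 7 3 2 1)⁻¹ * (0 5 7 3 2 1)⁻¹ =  (0 3)(1 7)(2 5)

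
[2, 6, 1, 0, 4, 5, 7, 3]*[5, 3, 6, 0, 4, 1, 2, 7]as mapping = [0→6, 1→2, 2→3, 3→5, 4→4, 5→1, 6→7, 7→0]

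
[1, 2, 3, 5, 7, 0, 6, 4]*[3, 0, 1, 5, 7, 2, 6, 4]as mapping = [0→0, 1→1, 2→5, 3→2, 4→4, 5→3, 6→6, 7→7]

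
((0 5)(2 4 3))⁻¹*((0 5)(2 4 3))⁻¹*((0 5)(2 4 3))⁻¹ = (0 5)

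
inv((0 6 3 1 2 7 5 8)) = (0 8 5 7 2 1 3 6)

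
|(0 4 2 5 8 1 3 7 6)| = 9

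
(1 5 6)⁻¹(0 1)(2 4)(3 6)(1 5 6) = (0 5)(1 3)(2 4)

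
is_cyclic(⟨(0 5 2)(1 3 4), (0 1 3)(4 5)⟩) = no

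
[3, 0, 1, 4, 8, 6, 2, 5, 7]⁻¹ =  [1, 2, 6, 0, 3, 7, 5, 8, 4]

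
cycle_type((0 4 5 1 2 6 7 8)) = 8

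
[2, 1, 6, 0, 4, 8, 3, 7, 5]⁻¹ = [3, 1, 0, 6, 4, 8, 2, 7, 5]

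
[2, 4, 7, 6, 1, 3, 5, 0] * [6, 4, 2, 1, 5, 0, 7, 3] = [2, 5, 3, 7, 4, 1, 0, 6]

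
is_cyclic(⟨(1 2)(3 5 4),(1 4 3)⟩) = no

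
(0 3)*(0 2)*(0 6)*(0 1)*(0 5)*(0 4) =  (0 3 2 6 1 5 4)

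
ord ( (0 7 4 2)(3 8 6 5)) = 4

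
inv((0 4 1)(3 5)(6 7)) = (0 1 4)(3 5)(6 7)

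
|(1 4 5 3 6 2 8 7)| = 8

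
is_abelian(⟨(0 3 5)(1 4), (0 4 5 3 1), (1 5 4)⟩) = no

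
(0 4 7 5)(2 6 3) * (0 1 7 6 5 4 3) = (0 3 2 5 1 7 4 6)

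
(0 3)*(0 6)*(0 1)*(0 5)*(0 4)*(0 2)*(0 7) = (0 3 6 1 5 4 2 7)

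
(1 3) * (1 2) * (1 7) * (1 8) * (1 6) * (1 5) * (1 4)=(1 3 2 7 8 6 5 4)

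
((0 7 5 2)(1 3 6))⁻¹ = (0 2 5 7)(1 6 3)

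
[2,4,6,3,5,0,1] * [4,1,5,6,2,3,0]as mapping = [0→5,1→2,2→0,3→6,4→3,5→4,6→1]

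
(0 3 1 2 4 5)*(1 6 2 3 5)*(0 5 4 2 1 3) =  (0 4 3 6 1)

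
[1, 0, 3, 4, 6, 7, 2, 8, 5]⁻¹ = [1, 0, 6, 2, 3, 8, 4, 5, 7]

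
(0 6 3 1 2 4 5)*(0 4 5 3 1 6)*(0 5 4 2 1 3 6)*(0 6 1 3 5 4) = (0 4 1 3 6 5 2)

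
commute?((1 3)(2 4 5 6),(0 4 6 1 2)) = no:(1 3)(2 4 5 6) * (0 4 6 1 2) = (0 4 5 1 3 2 6),(0 4 6 1 2) * (1 3)(2 4 5 6) = (0 5 6 3 1 4 2)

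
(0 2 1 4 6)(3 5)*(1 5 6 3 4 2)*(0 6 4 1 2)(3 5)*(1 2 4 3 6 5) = (0 4 1)(2 6 5)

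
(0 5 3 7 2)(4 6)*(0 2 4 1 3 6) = (0 5 6 1 3 7 4)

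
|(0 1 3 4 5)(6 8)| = 10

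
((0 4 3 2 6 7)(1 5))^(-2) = (0 6 3)(2 4 7)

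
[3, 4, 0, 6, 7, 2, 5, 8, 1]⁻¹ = [2, 8, 5, 0, 1, 6, 3, 4, 7]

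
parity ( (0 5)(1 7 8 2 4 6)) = even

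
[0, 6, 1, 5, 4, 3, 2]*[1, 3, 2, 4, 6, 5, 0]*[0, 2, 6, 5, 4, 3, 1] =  [2, 0, 5, 3, 1, 4, 6]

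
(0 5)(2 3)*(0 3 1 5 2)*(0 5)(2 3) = (0 3 5 2 1)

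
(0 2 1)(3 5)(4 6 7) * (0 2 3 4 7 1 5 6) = (0 3 6 1 2 5 4)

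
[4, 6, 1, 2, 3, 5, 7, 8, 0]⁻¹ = [8, 2, 3, 4, 0, 5, 1, 6, 7]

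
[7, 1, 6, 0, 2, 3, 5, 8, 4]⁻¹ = [3, 1, 4, 5, 8, 6, 2, 0, 7]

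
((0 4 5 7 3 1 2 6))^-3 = (0 1 5 6 3 4 2 7)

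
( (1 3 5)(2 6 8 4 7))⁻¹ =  (1 5 3)(2 7 4 8 6)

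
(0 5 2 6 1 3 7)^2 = (0 2 1 7 5 6 3)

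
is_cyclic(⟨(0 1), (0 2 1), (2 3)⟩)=no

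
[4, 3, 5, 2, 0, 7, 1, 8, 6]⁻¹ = [4, 6, 3, 1, 0, 2, 8, 5, 7]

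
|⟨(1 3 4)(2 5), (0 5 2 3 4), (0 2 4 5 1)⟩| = 720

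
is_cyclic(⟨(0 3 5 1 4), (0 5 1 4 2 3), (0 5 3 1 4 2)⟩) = no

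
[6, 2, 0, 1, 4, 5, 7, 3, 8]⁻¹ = [2, 3, 1, 7, 4, 5, 0, 6, 8]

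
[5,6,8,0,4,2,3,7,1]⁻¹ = [3,8,5,6,4,0,1,7,2]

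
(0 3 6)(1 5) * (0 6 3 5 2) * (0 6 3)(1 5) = (0 1 2 6 3)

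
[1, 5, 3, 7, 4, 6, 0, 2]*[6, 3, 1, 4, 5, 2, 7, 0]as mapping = [0→3, 1→2, 2→4, 3→0, 4→5, 5→7, 6→6, 7→1]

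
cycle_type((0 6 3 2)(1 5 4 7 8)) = 4.5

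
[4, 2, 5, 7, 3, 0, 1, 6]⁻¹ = [5, 6, 1, 4, 0, 2, 7, 3]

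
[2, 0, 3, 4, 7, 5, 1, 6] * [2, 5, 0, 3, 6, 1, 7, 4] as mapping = [0→0, 1→2, 2→3, 3→6, 4→4, 5→1, 6→5, 7→7] 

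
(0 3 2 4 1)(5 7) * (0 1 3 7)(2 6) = (0 7 5)(2 4 3 6)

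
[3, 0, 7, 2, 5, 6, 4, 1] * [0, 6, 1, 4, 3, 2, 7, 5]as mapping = [0→4, 1→0, 2→5, 3→1, 4→2, 5→7, 6→3, 7→6]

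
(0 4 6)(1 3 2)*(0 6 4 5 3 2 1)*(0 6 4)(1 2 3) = (0 5 1 3 2 6 4)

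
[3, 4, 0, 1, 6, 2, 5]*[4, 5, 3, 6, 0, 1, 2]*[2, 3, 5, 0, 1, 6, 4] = [4, 2, 1, 6, 5, 0, 3]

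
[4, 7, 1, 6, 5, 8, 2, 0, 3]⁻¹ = [7, 2, 6, 8, 0, 4, 3, 1, 5]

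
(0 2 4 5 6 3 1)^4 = (0 6 2 3 4 1 5)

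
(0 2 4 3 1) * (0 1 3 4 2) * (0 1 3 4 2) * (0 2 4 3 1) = ()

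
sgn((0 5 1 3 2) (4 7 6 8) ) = -1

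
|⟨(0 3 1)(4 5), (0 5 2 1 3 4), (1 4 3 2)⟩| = 720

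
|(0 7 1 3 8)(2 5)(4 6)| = 10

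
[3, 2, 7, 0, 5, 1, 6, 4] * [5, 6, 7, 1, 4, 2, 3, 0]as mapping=[0→1, 1→7, 2→0, 3→5, 4→2, 5→6, 6→3, 7→4]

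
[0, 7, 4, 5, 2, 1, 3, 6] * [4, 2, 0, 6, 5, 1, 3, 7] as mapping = [0→4, 1→7, 2→5, 3→1, 4→0, 5→2, 6→6, 7→3] 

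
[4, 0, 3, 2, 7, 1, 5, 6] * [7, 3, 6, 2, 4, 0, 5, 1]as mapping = [0→4, 1→7, 2→2, 3→6, 4→1, 5→3, 6→0, 7→5]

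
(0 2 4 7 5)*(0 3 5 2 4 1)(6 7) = (0 4 6 7 2 1)(3 5)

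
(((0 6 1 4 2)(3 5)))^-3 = (0 1 2 6 4)(3 5)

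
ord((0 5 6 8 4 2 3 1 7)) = 9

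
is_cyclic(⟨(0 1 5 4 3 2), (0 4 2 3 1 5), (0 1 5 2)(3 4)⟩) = no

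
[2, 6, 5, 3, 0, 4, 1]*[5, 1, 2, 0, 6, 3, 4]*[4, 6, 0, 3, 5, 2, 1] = [0, 5, 3, 4, 2, 1, 6]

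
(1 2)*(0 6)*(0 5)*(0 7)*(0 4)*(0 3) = (0 6 5 7 4 3)(1 2)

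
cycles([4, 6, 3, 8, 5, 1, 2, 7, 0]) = (0 4 5 1 6 2 3 8) 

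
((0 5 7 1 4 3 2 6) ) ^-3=(0 3 7 6 4 5 2 1) 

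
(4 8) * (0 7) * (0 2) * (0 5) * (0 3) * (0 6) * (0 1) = (0 7 2 5 3 6 1)(4 8)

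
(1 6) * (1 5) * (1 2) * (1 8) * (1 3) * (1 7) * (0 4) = (0 4)(1 6 5 2 8 3 7)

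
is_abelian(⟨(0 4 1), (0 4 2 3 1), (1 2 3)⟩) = no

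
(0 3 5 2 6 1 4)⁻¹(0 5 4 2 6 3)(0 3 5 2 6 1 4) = (0 6 1 5 3 2)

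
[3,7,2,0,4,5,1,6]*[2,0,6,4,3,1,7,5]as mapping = [0→4,1→5,2→6,3→2,4→3,5→1,6→0,7→7]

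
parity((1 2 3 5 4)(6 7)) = odd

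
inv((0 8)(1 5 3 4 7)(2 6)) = (0 8)(1 7 4 3 5)(2 6)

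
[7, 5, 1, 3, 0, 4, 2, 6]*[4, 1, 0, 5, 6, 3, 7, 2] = [2, 3, 1, 5, 4, 6, 0, 7]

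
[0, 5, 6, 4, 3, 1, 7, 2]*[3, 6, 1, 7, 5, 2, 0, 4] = [3, 2, 0, 5, 7, 6, 4, 1]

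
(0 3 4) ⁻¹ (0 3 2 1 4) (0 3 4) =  (0 3 4 2 1) 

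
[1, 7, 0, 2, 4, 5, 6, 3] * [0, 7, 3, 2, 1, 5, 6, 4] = [7, 4, 0, 3, 1, 5, 6, 2]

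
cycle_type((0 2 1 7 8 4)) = 6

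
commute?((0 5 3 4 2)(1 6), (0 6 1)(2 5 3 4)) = no:(0 5 3 4 2)(1 6) * (0 6 1)(2 5 3 4) = (0 3 2 6)(4 5), (0 6 1)(2 5 3 4) * (0 5 3 4 2)(1 6) = (0 1 5 4)(2 3)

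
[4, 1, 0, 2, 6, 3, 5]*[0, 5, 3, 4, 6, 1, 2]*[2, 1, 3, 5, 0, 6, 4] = [4, 6, 2, 5, 3, 0, 1]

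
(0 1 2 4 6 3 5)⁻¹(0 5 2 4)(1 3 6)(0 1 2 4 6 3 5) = (0 4 6 1)(2 5 3)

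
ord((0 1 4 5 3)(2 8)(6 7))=10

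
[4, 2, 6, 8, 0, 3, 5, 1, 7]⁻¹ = [4, 7, 1, 5, 0, 6, 2, 8, 3]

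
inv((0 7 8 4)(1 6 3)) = (0 4 8 7)(1 3 6)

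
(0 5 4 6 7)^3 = (0 6 5 7 4)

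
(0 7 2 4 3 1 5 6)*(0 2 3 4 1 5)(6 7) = (0 6 2 1)(3 5 7)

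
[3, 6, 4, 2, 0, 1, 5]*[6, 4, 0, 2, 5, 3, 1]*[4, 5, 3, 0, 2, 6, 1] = [3, 5, 6, 4, 1, 2, 0]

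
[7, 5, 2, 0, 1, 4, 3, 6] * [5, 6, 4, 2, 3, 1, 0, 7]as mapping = [0→7, 1→1, 2→4, 3→5, 4→6, 5→3, 6→2, 7→0]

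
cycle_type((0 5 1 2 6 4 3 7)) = 8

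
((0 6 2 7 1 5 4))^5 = (0 5 7 6 4 1 2)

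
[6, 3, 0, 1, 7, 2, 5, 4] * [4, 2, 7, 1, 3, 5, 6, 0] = [6, 1, 4, 2, 0, 7, 5, 3]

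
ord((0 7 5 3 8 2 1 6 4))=9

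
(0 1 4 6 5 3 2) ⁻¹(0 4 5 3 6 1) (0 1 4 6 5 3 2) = (1 6 3 2 5 4) 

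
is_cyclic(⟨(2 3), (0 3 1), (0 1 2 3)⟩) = no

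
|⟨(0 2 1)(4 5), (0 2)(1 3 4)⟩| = 720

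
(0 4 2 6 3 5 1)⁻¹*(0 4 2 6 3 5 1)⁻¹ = (0 5 6 4 1 3 2)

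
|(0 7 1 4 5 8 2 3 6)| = 9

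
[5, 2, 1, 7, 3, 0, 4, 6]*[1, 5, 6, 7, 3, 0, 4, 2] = [0, 6, 5, 2, 7, 1, 3, 4]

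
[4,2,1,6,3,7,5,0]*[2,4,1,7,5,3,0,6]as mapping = [0→5,1→1,2→4,3→0,4→7,5→6,6→3,7→2]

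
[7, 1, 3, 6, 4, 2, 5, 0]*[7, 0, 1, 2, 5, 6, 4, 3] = [3, 0, 2, 4, 5, 1, 6, 7]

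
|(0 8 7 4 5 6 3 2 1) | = 9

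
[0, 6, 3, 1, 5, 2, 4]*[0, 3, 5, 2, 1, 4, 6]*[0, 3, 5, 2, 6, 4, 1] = [0, 1, 5, 2, 6, 4, 3]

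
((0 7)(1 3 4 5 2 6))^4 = (1 2 4)(3 6 5)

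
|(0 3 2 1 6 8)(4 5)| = 6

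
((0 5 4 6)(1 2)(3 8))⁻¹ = (0 6 4 5)(1 2)(3 8)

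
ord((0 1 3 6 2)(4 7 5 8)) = 20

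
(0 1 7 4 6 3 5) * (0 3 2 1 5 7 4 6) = (0 5 3 7 6 2 1 4)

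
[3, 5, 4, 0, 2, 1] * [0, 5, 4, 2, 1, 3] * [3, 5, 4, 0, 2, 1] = [4, 0, 5, 3, 2, 1]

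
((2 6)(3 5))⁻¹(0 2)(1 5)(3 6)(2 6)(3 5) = (0 6)(1 3)(2 5)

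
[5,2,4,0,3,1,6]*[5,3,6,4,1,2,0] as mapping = [0→2,1→6,2→1,3→5,4→4,5→3,6→0] 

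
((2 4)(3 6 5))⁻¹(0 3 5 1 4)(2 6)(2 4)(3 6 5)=(0 6 3 1 2)(4 5)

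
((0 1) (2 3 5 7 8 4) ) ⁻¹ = (0 1) (2 4 8 7 5 3) 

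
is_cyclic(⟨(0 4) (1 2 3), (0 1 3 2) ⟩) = no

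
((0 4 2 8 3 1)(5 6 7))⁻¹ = (0 1 3 8 2 4)(5 7 6)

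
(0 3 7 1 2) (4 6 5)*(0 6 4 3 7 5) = (0 7 1 2 6) (3 5) 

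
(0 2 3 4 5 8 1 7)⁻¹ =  (0 7 1 8 5 4 3 2)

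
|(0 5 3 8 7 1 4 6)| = 8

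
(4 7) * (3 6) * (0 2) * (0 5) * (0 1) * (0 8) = (0 2 5 1 8)(3 6)(4 7)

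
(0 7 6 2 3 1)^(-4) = (0 6 3)(1 7 2)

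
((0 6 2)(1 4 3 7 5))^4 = (0 6 2)(1 5 7 3 4)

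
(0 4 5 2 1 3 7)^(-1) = (0 7 3 1 2 5 4)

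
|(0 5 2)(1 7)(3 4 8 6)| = 12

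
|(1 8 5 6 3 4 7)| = 7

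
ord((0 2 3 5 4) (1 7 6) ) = 15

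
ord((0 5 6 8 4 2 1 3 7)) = 9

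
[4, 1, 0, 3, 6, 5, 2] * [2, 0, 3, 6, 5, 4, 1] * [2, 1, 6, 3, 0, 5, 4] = [5, 2, 6, 4, 1, 0, 3]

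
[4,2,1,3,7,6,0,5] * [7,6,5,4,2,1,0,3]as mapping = [0→2,1→5,2→6,3→4,4→3,5→0,6→7,7→1]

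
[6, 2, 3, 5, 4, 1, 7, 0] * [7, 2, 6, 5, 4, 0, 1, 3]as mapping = [0→1, 1→6, 2→5, 3→0, 4→4, 5→2, 6→3, 7→7]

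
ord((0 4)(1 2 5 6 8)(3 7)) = 10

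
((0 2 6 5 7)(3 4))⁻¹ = (0 7 5 6 2)(3 4)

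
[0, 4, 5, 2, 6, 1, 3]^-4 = [0, 6, 1, 5, 3, 4, 2]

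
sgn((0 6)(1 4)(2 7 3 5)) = -1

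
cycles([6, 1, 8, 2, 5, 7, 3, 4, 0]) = (0 6 3 2 8)(4 5 7)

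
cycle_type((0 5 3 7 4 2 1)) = 7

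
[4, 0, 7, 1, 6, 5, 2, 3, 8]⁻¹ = [1, 3, 6, 7, 0, 5, 4, 2, 8]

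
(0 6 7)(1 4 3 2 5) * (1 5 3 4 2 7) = (0 6 1 2 3 7)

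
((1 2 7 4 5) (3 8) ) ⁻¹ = (1 5 4 7 2) (3 8) 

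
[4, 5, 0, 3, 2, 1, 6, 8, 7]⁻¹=[2, 5, 4, 3, 0, 1, 6, 8, 7]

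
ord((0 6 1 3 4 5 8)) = 7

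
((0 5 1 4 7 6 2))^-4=(0 4 2 1 6 5 7)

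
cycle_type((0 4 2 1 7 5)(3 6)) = 2.6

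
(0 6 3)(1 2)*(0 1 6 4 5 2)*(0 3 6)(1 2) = (0 4 5 1 3 2)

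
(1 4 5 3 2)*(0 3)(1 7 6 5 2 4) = (0 3 4 2 7 6 5)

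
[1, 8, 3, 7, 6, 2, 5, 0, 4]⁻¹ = [7, 0, 5, 2, 8, 6, 4, 3, 1]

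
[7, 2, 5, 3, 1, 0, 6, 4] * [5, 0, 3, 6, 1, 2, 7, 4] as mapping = [0→4, 1→3, 2→2, 3→6, 4→0, 5→5, 6→7, 7→1] 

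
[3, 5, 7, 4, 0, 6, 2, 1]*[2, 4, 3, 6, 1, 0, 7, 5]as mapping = [0→6, 1→0, 2→5, 3→1, 4→2, 5→7, 6→3, 7→4]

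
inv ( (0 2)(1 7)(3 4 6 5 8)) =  (0 2)(1 7)(3 8 5 6 4)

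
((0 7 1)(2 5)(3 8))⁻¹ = (0 1 7)(2 5)(3 8)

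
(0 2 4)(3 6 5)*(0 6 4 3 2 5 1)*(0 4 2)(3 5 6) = (0 6 1 4 3 2 5)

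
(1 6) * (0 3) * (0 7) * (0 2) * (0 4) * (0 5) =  (0 3 7 2 4 5)(1 6)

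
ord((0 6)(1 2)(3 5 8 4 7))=10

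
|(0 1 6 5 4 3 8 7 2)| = 9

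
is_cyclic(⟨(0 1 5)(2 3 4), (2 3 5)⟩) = no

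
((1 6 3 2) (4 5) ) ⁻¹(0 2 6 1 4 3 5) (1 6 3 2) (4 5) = (0 1 3 6 5 2 4) 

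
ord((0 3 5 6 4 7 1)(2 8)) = 14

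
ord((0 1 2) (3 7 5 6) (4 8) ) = 12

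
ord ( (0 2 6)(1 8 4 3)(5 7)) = 12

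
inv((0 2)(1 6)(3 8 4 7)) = (0 2)(1 6)(3 7 4 8)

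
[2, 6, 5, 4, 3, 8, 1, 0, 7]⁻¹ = [7, 6, 0, 4, 3, 2, 1, 8, 5]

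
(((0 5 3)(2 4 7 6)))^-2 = (0 5 3)(2 7)(4 6)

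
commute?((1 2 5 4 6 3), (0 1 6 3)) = no:(1 2 5 4 6 3)*(0 1 6 3) = (0 1 2 5 4 3 6), (0 1 6 3)*(1 2 5 4 6 3) = (0 2 5 4 6 1 3)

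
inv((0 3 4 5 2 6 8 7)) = (0 7 8 6 2 5 4 3)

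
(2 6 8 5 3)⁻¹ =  (2 3 5 8 6)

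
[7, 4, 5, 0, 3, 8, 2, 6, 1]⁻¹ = [3, 8, 6, 4, 1, 2, 7, 0, 5]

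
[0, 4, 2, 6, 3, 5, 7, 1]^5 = [0, 1, 2, 3, 4, 5, 6, 7]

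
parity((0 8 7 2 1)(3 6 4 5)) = odd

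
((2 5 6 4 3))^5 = ()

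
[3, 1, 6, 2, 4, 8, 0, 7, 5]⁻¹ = [6, 1, 3, 0, 4, 8, 2, 7, 5]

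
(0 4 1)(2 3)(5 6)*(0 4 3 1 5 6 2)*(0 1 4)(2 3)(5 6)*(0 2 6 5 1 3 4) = (0 6 1 2)(4 5)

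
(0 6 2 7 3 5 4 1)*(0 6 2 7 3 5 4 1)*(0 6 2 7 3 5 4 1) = (0 7 4 6 3 1 2 5)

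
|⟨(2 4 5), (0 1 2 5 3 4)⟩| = 720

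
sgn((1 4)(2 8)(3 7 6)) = 1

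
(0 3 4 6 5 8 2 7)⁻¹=(0 7 2 8 5 6 4 3)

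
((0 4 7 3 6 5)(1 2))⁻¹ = (0 5 6 3 7 4)(1 2)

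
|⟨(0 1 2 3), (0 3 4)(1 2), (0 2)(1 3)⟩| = 120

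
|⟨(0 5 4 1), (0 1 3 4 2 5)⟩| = 120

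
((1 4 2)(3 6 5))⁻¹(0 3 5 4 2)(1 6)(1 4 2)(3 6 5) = (0 6 3 2 1)(4 5)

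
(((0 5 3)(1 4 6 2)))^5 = (0 3 5)(1 4 6 2)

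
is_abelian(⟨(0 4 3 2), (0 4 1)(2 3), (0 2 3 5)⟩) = no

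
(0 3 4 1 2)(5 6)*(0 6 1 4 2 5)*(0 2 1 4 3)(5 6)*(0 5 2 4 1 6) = (0 5 1)(3 6 4)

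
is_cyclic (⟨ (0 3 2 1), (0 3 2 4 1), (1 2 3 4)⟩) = no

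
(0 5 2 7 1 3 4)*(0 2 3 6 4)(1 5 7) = (0 7 5 3)(1 6 4 2)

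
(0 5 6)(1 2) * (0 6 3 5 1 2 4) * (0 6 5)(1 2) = (0 2 1 4 6 5 3)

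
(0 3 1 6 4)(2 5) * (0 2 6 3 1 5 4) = (0 1 3 5 6)(2 4)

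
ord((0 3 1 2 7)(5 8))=10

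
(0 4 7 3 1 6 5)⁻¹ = (0 5 6 1 3 7 4)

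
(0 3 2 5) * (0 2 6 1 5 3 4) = (0 4)(1 5 2 3 6)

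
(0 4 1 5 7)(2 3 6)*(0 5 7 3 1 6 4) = (1 7 5 3 4 6 2)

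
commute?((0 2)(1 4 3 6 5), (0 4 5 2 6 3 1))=no:(0 2)(1 4 3 6 5) * (0 4 5 2 6 3 1)=(0 6 2 4 1 5), (0 4 5 2 6 3 1) * (0 2)(1 4 3 6 5)=(0 3 4 1 2 5)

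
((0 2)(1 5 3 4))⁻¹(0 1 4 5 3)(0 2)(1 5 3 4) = (1 3 4 2 5)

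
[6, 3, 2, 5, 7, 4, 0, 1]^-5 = [6, 1, 2, 3, 4, 5, 0, 7]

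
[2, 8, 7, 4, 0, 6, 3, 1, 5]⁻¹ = [4, 7, 0, 6, 3, 8, 5, 2, 1]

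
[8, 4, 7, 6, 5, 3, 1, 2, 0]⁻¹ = [8, 6, 7, 5, 1, 4, 3, 2, 0]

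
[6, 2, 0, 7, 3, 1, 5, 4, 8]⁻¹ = [2, 5, 1, 4, 7, 6, 0, 3, 8]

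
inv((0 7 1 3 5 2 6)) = (0 6 2 5 3 1 7)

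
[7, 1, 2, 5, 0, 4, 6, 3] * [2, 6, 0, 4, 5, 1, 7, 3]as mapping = [0→3, 1→6, 2→0, 3→1, 4→2, 5→5, 6→7, 7→4]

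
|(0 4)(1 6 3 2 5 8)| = 6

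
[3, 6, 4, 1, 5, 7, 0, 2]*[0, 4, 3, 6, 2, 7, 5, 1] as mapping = [0→6, 1→5, 2→2, 3→4, 4→7, 5→1, 6→0, 7→3] 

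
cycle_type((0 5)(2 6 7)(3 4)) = 2^2.3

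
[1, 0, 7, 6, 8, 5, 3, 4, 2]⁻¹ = [1, 0, 8, 6, 7, 5, 3, 2, 4]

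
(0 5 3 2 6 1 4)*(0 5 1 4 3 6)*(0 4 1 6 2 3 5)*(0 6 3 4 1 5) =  (0 3 4 6 5 2 1)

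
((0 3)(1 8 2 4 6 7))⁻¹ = (0 3)(1 7 6 4 2 8)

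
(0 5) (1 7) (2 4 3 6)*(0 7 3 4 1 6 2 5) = (1 3 2) (5 7 6) 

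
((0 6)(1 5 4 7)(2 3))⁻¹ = (0 6)(1 7 4 5)(2 3)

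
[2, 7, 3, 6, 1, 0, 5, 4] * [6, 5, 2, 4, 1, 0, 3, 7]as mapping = [0→2, 1→7, 2→4, 3→3, 4→5, 5→6, 6→0, 7→1]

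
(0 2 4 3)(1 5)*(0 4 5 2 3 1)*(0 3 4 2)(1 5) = (0 4 5 3 2 1)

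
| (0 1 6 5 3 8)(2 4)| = 6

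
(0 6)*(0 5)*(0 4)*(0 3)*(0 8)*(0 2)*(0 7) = (0 6 5 4 3 8 2 7)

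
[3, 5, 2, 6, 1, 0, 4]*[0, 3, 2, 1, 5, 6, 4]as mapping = [0→1, 1→6, 2→2, 3→4, 4→3, 5→0, 6→5]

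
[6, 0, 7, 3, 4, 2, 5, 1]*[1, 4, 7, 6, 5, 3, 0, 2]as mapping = [0→0, 1→1, 2→2, 3→6, 4→5, 5→7, 6→3, 7→4]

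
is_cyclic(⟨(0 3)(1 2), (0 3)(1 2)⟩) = yes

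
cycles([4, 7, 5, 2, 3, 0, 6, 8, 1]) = (0 4 3 2 5) (1 7 8) 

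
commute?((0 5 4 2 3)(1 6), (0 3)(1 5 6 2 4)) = no:(0 5 4 2 3)(1 6) * (0 3)(1 5 6 2 4) = (0 6 5 1 2), (0 3)(1 5 6 2 4) * (0 5 4 2 3)(1 6) = (1 4 6 3 5)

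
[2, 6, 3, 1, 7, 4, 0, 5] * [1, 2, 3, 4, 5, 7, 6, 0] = [3, 6, 4, 2, 0, 5, 1, 7]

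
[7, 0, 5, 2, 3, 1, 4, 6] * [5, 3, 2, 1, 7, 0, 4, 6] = [6, 5, 0, 2, 1, 3, 7, 4]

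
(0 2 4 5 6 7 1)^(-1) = (0 1 7 6 5 4 2)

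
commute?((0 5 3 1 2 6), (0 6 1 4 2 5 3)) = no:(0 5 3 1 2 6)*(0 6 1 4 2 5 3) = (0 3 4 2 1 5), (0 6 1 4 2 5 3)*(0 5 3 1 2 6) = (1 4 6 2 3 5)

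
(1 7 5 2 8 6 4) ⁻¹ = (1 4 6 8 2 5 7) 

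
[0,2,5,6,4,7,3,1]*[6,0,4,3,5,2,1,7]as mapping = [0→6,1→4,2→2,3→1,4→5,5→7,6→3,7→0]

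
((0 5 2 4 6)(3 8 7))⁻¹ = (0 6 4 2 5)(3 7 8)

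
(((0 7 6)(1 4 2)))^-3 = ()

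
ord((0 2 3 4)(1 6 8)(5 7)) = 12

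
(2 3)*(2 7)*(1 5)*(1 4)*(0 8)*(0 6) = (0 8 6)(1 5 4)(2 3 7)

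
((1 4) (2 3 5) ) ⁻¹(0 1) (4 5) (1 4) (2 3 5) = (0 4) (1 2) 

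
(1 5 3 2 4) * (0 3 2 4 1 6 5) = (0 3 4 6 5 2 1)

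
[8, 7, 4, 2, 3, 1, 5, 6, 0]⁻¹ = [8, 5, 3, 4, 2, 6, 7, 1, 0]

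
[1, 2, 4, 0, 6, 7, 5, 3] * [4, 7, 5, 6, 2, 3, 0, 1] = [7, 5, 2, 4, 0, 1, 3, 6]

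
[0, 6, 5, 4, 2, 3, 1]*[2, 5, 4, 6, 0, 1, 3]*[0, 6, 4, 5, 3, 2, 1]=[4, 5, 6, 0, 3, 1, 2]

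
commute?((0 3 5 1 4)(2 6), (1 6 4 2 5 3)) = no:(0 3 5 1 4)(2 6)*(1 6 4 2 5 3) = (0 1 2 4)(5 6), (1 6 4 2 5 3)*(0 3 5 1 4)(2 6) = (0 3 4 6)(1 2)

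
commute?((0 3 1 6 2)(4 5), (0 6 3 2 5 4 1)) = no:(0 3 1 6 2)(4 5)*(0 6 3 2 5 4 1) = (0 2 6 5 1 3), (0 6 3 2 5 4 1)*(0 3 1 6 2)(4 5) = (0 2 4 6 1 3)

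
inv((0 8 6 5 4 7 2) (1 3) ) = (0 2 7 4 5 6 8) (1 3) 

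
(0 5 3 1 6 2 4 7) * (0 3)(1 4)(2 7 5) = (0 2 1 6 7 3 4 5)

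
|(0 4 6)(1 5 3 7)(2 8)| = 12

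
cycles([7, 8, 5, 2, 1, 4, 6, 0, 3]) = (0 7)(1 8 3 2 5 4)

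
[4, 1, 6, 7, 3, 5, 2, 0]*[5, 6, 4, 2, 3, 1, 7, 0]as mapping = [0→3, 1→6, 2→7, 3→0, 4→2, 5→1, 6→4, 7→5]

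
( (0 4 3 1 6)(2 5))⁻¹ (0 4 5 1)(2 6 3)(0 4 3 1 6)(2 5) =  (0 1 5)(2 6 4 3)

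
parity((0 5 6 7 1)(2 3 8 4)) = odd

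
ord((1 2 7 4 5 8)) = 6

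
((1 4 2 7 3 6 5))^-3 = (1 3 4 6 2 5 7)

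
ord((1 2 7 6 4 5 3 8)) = 8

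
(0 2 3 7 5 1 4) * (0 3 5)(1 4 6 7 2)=(0 1 6 7)(2 5 4 3)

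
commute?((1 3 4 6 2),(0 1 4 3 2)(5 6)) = no:(1 3 4 6 2) * (0 1 4 3 2)(5 6) = (0 1 2 4 5 6),(0 1 4 3 2)(5 6) * (1 3 4 6 2) = (0 3 1 6 5 2)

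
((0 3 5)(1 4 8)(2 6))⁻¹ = (0 5 3)(1 8 4)(2 6)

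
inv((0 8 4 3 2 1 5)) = (0 5 1 2 3 4 8)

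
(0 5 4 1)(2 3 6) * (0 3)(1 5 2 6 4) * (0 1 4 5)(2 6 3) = (0 6 3 5 4)(1 2)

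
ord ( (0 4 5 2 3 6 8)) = 7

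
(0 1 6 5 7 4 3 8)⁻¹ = (0 8 3 4 7 5 6 1)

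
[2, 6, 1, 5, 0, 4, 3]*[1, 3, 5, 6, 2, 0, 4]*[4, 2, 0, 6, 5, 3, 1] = [3, 5, 6, 4, 2, 0, 1]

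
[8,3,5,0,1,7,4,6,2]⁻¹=[3,4,8,1,6,2,7,5,0]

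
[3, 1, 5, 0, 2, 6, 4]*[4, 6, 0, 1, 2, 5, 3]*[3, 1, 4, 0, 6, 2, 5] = [1, 5, 2, 6, 3, 0, 4]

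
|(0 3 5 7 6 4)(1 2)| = 6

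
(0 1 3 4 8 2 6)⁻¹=(0 6 2 8 4 3 1)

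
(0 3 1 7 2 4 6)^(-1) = (0 6 4 2 7 1 3)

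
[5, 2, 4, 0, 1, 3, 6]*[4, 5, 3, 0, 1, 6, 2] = [6, 3, 1, 4, 5, 0, 2]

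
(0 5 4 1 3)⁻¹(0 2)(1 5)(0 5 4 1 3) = (2 5)(3 4)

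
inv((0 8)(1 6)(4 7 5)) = (0 8)(1 6)(4 5 7)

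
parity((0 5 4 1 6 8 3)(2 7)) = odd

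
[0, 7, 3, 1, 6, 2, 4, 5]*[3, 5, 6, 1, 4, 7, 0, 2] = [3, 2, 1, 5, 0, 6, 4, 7]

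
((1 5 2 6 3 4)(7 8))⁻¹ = (1 4 3 6 2 5)(7 8)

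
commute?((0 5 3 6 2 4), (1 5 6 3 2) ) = no:(0 5 3 6 2 4)*(1 5 6 3 2) = (0 6 1 5 2 4), (1 5 6 3 2)*(0 5 3 6 2 4) = (0 5 2 1 3 4) 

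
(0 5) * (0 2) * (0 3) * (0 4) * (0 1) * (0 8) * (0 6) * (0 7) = (0 5 2 3 4 1 8 6 7)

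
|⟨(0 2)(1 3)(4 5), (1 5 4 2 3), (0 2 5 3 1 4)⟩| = 720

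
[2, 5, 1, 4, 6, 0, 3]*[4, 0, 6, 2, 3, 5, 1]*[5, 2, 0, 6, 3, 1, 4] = [4, 1, 5, 6, 2, 3, 0]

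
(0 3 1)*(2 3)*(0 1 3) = (0 2)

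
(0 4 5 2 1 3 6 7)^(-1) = (0 7 6 3 1 2 5 4)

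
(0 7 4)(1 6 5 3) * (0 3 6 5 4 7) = (1 5 6 4 3)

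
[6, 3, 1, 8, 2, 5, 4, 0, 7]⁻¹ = [7, 2, 4, 1, 6, 5, 0, 8, 3]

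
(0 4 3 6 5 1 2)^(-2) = (0 1 6 4 2 5 3)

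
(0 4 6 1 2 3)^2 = (0 6 2)(1 3 4)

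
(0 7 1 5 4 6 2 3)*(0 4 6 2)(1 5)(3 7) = (0 3 4 2 7 5 6)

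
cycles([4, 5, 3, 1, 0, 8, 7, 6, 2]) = (0 4)(1 5 8 2 3)(6 7)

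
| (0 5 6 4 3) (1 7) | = 10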